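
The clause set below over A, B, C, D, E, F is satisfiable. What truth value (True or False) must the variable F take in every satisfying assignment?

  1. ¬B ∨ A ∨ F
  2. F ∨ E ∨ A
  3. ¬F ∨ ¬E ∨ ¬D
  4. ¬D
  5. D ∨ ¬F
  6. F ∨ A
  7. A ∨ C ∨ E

False

Suppose F = True.
The clause (¬D) is unit, so D = False.
That conflicts with the unit clause (D).
So every satisfying assignment has F = False.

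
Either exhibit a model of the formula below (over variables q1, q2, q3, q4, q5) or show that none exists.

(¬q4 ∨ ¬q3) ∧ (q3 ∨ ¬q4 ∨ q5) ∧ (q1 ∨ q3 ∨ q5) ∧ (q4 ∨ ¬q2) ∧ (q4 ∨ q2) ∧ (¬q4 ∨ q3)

Case q4 = False:
The clause (¬q2) is unit, so q2 = False.
Now (q2) is unsatisfied and unit — conflict.
Backtrack on q4: now try q4 = True.
The clause (¬q3) is unit, so q3 = False.
Now (q3) is unsatisfied and unit — conflict.
Both values of q4 lead to a conflict.

UNSATISFIABLE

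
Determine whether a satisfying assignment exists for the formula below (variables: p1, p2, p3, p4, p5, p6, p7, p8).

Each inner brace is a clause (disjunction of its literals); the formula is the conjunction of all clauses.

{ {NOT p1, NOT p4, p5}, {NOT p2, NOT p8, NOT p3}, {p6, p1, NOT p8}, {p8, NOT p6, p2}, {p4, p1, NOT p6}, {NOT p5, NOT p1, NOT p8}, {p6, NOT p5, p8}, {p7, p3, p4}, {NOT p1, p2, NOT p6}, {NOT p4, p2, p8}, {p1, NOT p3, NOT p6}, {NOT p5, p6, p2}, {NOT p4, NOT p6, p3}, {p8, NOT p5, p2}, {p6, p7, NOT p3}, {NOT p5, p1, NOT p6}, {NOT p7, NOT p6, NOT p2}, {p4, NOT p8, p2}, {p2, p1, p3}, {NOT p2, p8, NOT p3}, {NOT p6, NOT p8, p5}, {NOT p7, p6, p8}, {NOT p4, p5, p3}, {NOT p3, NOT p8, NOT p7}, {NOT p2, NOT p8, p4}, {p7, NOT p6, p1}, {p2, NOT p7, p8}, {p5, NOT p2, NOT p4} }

No

Branch on p1: set p1 = false.
Branch on p6: set p6 = true.
Unit clause (p4) forces p4 = true.
Unit clause (NOT p3) forces p3 = false.
Now (p3) is unsatisfied and unit — conflict.
Undo p6 and try p6 = false.
Unit clause (NOT p8) forces p8 = false.
Unit clause (NOT p5) forces p5 = false.
Unit clause (NOT p7) forces p7 = false.
Unit clause (NOT p3) forces p3 = false.
Unit clause (p4) forces p4 = true.
Now (NOT p4) is unsatisfied and unit — conflict.
Neither p6 = true nor p6 = false works.
Undo p1 and try p1 = true.
Branch on p4: set p4 = false.
Branch on p5: set p5 = false.
Branch on p7: set p7 = true.
Branch on p2: set p2 = true.
Unit clause (NOT p6) forces p6 = false.
Unit clause (p8) forces p8 = true.
Now (NOT p8) is unsatisfied and unit — conflict.
Undo p2 and try p2 = false.
Unit clause (NOT p6) forces p6 = false.
Unit clause (NOT p8) forces p8 = false.
Now (p8) is unsatisfied and unit — conflict.
Neither p2 = true nor p2 = false works.
Undo p7 and try p7 = false.
Unit clause (p3) forces p3 = true.
Unit clause (p6) forces p6 = true.
Unit clause (p2) forces p2 = true.
Unit clause (NOT p8) forces p8 = false.
Now (p8) is unsatisfied and unit — conflict.
Neither p7 = true nor p7 = false works.
Undo p5 and try p5 = true.
Unit clause (NOT p8) forces p8 = false.
Unit clause (p6) forces p6 = true.
Unit clause (p2) forces p2 = true.
Unit clause (NOT p7) forces p7 = false.
Unit clause (p3) forces p3 = true.
Now (NOT p3) is unsatisfied and unit — conflict.
Neither p5 = true nor p5 = false works.
Undo p4 and try p4 = true.
Unit clause (p5) forces p5 = true.
Unit clause (NOT p8) forces p8 = false.
Unit clause (p6) forces p6 = true.
Unit clause (p2) forces p2 = true.
Unit clause (p3) forces p3 = true.
Now (NOT p3) is unsatisfied and unit — conflict.
Neither p4 = true nor p4 = false works.
Neither p1 = true nor p1 = false works.
No assignment satisfies every clause.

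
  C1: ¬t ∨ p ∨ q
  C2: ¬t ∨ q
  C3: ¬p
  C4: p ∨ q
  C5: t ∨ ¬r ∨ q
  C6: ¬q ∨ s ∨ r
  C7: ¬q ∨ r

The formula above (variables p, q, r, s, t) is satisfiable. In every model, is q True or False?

True

Suppose q = False.
(¬t) alone gives t = False.
(¬p) alone gives p = False.
That conflicts with the unit clause (p).
So every satisfying assignment has q = True.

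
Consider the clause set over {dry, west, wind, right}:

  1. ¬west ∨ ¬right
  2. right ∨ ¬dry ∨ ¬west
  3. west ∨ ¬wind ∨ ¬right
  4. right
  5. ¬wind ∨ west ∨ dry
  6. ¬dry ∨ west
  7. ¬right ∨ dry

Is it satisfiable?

From the singleton clause (right), right = True.
From the singleton clause (¬west), west = False.
From the singleton clause (¬wind), wind = False.
From the singleton clause (¬dry), dry = False.
That conflicts with the unit clause (dry).
No assignment satisfies every clause.

No, unsatisfiable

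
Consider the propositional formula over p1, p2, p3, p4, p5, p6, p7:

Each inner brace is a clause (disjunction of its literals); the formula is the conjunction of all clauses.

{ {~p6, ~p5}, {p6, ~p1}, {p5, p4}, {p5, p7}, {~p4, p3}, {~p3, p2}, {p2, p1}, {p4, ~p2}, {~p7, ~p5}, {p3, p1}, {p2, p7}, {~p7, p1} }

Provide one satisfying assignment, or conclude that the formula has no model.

Branch on p6: set p6 = 1.
Unit clause (~p5) forces p5 = 0.
Unit clause (p4) forces p4 = 1.
Unit clause (p7) forces p7 = 1.
Unit clause (p3) forces p3 = 1.
Unit clause (p2) forces p2 = 1.
Unit clause (p1) forces p1 = 1.
This assignment satisfies each clause.

p1=1; p2=1; p3=1; p4=1; p5=0; p6=1; p7=1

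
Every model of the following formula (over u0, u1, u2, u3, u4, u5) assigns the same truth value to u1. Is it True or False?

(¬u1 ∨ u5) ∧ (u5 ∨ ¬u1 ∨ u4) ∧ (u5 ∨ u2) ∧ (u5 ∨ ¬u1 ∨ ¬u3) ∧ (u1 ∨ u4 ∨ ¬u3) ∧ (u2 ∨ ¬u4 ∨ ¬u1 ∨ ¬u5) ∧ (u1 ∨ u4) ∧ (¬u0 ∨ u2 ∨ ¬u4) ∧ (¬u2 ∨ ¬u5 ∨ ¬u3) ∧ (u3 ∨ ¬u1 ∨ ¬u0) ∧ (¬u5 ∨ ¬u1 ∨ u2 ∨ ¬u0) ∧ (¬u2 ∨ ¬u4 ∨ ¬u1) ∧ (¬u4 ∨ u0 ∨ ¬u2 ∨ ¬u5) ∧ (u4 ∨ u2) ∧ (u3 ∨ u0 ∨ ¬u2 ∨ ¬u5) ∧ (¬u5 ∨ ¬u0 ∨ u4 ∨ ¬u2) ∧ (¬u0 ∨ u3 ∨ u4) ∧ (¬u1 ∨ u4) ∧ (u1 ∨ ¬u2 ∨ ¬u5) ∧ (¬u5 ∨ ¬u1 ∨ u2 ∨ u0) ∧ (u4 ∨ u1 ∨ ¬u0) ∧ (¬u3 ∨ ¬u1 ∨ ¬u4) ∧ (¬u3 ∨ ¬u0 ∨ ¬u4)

False

Suppose u1 = True.
Unit clause (u5) forces u5 = True.
Unit clause (u4) forces u4 = True.
Unit clause (u2) forces u2 = True.
Now (¬u2) is unsatisfied and unit — conflict.
So every satisfying assignment has u1 = False.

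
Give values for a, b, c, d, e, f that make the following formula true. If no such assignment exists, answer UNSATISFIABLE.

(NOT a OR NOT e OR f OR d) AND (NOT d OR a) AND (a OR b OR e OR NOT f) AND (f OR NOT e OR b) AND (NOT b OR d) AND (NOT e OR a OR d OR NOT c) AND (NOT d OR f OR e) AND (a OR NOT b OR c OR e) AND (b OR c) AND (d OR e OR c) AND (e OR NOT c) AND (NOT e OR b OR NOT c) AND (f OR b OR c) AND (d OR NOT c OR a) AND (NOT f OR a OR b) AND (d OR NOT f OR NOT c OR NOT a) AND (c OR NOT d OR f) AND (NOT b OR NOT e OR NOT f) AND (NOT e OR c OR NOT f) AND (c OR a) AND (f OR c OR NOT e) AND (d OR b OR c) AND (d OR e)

Suppose d = true.
The clause (a) is unit, so a = true.
Suppose f = true.
Suppose b = true.
The clause (NOT e) is unit, so e = false.
The clause (NOT c) is unit, so c = false.
Every clause now holds.

a=true; b=true; c=false; d=true; e=false; f=true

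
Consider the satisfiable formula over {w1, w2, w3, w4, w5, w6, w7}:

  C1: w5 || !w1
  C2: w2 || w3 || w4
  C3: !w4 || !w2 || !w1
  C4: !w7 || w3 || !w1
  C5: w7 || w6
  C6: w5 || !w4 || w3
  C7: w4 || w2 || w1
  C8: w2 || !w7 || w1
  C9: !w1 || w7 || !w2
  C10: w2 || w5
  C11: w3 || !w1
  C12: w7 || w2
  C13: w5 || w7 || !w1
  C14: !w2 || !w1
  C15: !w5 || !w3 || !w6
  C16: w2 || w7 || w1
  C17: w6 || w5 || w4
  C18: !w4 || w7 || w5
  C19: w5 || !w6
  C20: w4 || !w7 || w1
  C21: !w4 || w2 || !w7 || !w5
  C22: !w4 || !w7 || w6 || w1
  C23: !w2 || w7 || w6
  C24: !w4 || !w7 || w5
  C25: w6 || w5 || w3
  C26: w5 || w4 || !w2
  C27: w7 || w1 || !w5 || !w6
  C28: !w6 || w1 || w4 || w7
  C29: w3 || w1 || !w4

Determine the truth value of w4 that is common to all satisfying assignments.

False

Suppose w4 = true.
Try w5 = true.
Try w2 = false.
From the singleton clause (w7), w7 = true.
Now (!w7) is unsatisfied and unit — conflict.
So w2 must be the other value — set w2 = true.
From the singleton clause (!w1), w1 = false.
From the singleton clause (w3), w3 = true.
From the singleton clause (!w6), w6 = false.
From the singleton clause (w7), w7 = true.
Now (!w7) is unsatisfied and unit — conflict.
Either choice for w2 ends in contradiction.
So w5 must be the other value — set w5 = false.
From the singleton clause (!w1), w1 = false.
From the singleton clause (w3), w3 = true.
From the singleton clause (w2), w2 = true.
From the singleton clause (w7), w7 = true.
Now (!w7) is unsatisfied and unit — conflict.
Either choice for w5 ends in contradiction.
So every satisfying assignment has w4 = False.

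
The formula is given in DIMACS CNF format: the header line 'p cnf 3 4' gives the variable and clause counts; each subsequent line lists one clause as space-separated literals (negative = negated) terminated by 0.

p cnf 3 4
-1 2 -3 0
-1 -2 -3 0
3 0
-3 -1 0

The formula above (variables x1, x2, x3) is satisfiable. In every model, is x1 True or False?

False

Suppose x1 = True.
From the singleton clause (x3), x3 = True.
That conflicts with the unit clause (¬x3).
So every satisfying assignment has x1 = False.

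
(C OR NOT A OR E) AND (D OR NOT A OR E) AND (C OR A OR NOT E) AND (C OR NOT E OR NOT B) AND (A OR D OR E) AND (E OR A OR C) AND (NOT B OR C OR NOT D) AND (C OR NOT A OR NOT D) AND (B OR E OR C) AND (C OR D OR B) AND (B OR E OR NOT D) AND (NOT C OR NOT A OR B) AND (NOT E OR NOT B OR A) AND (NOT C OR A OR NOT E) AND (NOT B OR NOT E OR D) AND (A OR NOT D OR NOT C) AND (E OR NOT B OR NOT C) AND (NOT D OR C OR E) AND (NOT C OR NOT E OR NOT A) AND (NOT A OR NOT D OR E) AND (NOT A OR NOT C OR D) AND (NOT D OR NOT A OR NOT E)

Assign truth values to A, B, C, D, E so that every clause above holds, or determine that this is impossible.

UNSATISFIABLE

Suppose C = true.
Suppose A = false.
(NOT E) alone gives E = false.
(D) alone gives D = true.
But (NOT D) is also a unit clause — contradiction.
That branch fails; take A = true instead.
(B) alone gives B = true.
(E) alone gives E = true.
But (NOT E) is also a unit clause — contradiction.
Both values of A lead to a conflict.
That branch fails; take C = false instead.
Suppose A = false.
(NOT E) alone gives E = false.
But (E) is also a unit clause — contradiction.
That branch fails; take A = true instead.
(E) alone gives E = true.
(NOT B) alone gives B = false.
(NOT D) alone gives D = false.
But (D) is also a unit clause — contradiction.
Both values of A lead to a conflict.
Both values of C lead to a conflict.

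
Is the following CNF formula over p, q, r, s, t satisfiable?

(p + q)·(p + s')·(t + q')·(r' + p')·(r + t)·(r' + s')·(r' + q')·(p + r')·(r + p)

Yes, satisfiable

Try p = 1.
Unit clause (r') forces r = 0.
Unit clause (t) forces t = 1.
Every clause is now satisfied; q, s are unconstrained.
A satisfying assignment: p: 1; q: 1; r: 0; s: 0; t: 1.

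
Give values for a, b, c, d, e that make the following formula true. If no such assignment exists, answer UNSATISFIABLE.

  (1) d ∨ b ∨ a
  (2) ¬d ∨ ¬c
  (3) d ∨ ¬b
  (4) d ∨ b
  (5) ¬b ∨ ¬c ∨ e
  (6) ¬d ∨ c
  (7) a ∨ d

UNSATISFIABLE

Branch on d: set d = False.
(¬b) alone gives b = False.
That conflicts with the unit clause (b).
That branch fails; take d = True instead.
(¬c) alone gives c = False.
That conflicts with the unit clause (c).
Neither d = True nor d = False works.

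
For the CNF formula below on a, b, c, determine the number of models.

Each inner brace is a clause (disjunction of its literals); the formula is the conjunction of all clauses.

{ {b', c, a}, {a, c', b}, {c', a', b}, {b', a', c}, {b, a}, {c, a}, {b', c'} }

1

There are 2^3 = 8 truth assignments over (a, b, c).
Split on a. With a = 1, the clauses containing a are satisfied and a' drops from the rest; 1 of the 2^2 = 4 assignments to the other variables satisfy what remains.
With a = 0, by the same count on the reduced clause set, 0 assignments work.
(One model: a=T, b=F, c=F.)
Total: 1 + 0 = 1.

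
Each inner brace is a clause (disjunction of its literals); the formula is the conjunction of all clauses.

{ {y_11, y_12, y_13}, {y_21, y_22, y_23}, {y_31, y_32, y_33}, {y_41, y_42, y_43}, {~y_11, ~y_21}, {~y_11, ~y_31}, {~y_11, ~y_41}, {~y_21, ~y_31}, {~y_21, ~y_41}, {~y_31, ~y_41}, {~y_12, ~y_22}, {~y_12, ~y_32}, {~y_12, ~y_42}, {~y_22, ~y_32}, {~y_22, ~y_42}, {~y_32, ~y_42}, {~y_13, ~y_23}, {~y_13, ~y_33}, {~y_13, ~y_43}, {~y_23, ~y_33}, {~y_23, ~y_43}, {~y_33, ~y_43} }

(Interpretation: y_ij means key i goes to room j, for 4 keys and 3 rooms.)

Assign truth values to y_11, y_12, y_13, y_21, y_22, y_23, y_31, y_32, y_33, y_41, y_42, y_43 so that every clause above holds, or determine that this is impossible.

UNSATISFIABLE

Case y_11 = 0:
Case y_12 = 1:
Unit clause (~y_22) forces y_22 = 0.
Unit clause (~y_32) forces y_32 = 0.
Unit clause (~y_42) forces y_42 = 0.
Case y_21 = 1:
Unit clause (~y_31) forces y_31 = 0.
Unit clause (y_33) forces y_33 = 1.
Unit clause (~y_41) forces y_41 = 0.
Unit clause (y_43) forces y_43 = 1.
But (~y_43) is also a unit clause — contradiction.
Backtrack on y_21: now try y_21 = 0.
Unit clause (y_23) forces y_23 = 1.
Unit clause (~y_13) forces y_13 = 0.
Unit clause (~y_33) forces y_33 = 0.
Unit clause (y_31) forces y_31 = 1.
Unit clause (~y_41) forces y_41 = 0.
Unit clause (y_43) forces y_43 = 1.
But (~y_43) is also a unit clause — contradiction.
Either choice for y_21 ends in contradiction.
Backtrack on y_12: now try y_12 = 0.
Unit clause (y_13) forces y_13 = 1.
Unit clause (~y_23) forces y_23 = 0.
Unit clause (~y_33) forces y_33 = 0.
Unit clause (~y_43) forces y_43 = 0.
Case y_21 = 1:
Unit clause (~y_31) forces y_31 = 0.
Unit clause (y_32) forces y_32 = 1.
Unit clause (~y_41) forces y_41 = 0.
Unit clause (y_42) forces y_42 = 1.
But (~y_42) is also a unit clause — contradiction.
Backtrack on y_21: now try y_21 = 0.
Unit clause (y_22) forces y_22 = 1.
Unit clause (~y_32) forces y_32 = 0.
Unit clause (y_31) forces y_31 = 1.
Unit clause (~y_41) forces y_41 = 0.
Unit clause (y_42) forces y_42 = 1.
But (~y_42) is also a unit clause — contradiction.
Either choice for y_21 ends in contradiction.
Either choice for y_12 ends in contradiction.
Backtrack on y_11: now try y_11 = 1.
Unit clause (~y_21) forces y_21 = 0.
Unit clause (~y_31) forces y_31 = 0.
Unit clause (~y_41) forces y_41 = 0.
Case y_22 = 1:
Unit clause (~y_12) forces y_12 = 0.
Unit clause (~y_32) forces y_32 = 0.
Unit clause (y_33) forces y_33 = 1.
Unit clause (~y_42) forces y_42 = 0.
Unit clause (y_43) forces y_43 = 1.
But (~y_43) is also a unit clause — contradiction.
Backtrack on y_22: now try y_22 = 0.
Unit clause (y_23) forces y_23 = 1.
Unit clause (~y_13) forces y_13 = 0.
Unit clause (~y_33) forces y_33 = 0.
Unit clause (y_32) forces y_32 = 1.
Unit clause (~y_12) forces y_12 = 0.
Unit clause (~y_42) forces y_42 = 0.
Unit clause (y_43) forces y_43 = 1.
But (~y_43) is also a unit clause — contradiction.
Either choice for y_22 ends in contradiction.
Either choice for y_11 ends in contradiction.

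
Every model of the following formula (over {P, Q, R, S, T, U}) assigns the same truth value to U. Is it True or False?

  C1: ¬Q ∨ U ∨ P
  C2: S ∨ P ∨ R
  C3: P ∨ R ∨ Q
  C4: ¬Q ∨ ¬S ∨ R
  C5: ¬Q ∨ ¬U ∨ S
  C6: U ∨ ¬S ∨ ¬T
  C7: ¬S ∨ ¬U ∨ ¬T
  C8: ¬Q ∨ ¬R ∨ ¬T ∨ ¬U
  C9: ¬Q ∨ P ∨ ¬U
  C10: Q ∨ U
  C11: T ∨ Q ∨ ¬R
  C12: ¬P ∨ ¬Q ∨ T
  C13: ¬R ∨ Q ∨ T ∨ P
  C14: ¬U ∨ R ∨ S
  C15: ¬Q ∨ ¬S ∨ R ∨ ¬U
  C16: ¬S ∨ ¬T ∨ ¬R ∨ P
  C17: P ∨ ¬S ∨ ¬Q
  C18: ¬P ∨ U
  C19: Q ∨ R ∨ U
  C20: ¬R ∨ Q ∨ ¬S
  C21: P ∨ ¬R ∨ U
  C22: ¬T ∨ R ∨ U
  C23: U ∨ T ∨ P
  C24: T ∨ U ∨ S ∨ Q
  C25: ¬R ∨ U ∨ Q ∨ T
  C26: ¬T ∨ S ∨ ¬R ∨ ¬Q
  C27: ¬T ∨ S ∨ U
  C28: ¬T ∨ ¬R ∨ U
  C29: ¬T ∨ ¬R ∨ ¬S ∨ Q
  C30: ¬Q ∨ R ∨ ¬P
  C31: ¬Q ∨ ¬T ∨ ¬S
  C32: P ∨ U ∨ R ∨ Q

Suppose U = False.
(Q) alone gives Q = True.
(P) alone gives P = True.
But (¬P) is also a unit clause — contradiction.
So every satisfying assignment has U = True.

True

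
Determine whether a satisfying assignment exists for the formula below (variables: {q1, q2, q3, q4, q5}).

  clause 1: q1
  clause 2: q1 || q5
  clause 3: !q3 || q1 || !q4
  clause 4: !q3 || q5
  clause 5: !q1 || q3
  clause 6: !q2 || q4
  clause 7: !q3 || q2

From the singleton clause (q1), q1 = true.
From the singleton clause (q3), q3 = true.
From the singleton clause (q5), q5 = true.
From the singleton clause (q2), q2 = true.
From the singleton clause (q4), q4 = true.
This assignment satisfies each clause.
A satisfying assignment: q1: true, q2: true, q3: true, q4: true, q5: true.

Yes, satisfiable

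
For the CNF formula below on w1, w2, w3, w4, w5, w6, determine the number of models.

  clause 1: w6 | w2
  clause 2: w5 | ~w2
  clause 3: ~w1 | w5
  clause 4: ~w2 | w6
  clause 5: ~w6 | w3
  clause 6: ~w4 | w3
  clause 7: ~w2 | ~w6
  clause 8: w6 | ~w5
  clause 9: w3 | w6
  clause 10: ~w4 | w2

3

There are 2^6 = 64 truth assignments over (w1, w2, w3, w4, w5, w6).
Split on w2. With w2 = 1, the clauses containing w2 are satisfied and ~w2 drops from the rest; 0 of the 2^5 = 32 assignments to the other variables satisfy what remains.
With w2 = 0, by the same count on the reduced clause set, 3 assignments work.
(One model: w1=F, w2=F, w3=T, w4=F, w5=F, w6=T.)
Total: 0 + 3 = 3.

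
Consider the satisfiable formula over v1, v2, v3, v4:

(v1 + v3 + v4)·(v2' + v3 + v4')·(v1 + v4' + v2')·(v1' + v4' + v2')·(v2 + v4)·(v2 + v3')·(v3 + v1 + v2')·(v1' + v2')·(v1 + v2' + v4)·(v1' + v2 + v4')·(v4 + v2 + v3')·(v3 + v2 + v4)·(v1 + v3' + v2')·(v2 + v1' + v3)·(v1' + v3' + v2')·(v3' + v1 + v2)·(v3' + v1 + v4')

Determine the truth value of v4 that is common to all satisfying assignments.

Suppose v4 = 0.
Unit clause (v2) forces v2 = 1.
Unit clause (v1') forces v1 = 0.
That conflicts with the unit clause (v1).
So every satisfying assignment has v4 = True.

True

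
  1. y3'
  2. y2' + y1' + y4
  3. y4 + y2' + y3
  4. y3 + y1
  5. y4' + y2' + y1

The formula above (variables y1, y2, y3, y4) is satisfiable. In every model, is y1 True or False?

Suppose y1 = 0.
Unit clause (y3') forces y3 = 0.
Now (y3) is unsatisfied and unit — conflict.
So every satisfying assignment has y1 = True.

True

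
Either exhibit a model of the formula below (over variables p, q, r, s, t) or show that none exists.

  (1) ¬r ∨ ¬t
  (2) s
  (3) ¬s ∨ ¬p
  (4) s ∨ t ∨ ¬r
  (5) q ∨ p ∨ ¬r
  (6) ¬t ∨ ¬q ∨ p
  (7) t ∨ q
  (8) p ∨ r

p ↦ False; q ↦ True; r ↦ True; s ↦ True; t ↦ False

From the singleton clause (s), s = True.
From the singleton clause (¬p), p = False.
From the singleton clause (r), r = True.
From the singleton clause (¬t), t = False.
From the singleton clause (q), q = True.
Every clause now holds.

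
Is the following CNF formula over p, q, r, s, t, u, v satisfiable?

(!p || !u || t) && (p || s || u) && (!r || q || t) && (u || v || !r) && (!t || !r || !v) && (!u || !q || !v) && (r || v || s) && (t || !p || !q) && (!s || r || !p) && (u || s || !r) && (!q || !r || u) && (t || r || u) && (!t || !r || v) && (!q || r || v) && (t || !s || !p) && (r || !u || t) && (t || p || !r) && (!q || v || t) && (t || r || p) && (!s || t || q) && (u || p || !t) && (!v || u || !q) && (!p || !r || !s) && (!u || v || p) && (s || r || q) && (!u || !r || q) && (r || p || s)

Satisfiable

Suppose p = false.
Suppose s = true.
Suppose t = true.
From the singleton clause (u), u = true.
From the singleton clause (v), v = true.
From the singleton clause (!r), r = false.
From the singleton clause (!q), q = false.
Every clause now holds.
A satisfying assignment: p=false; q=false; r=false; s=true; t=true; u=true; v=true.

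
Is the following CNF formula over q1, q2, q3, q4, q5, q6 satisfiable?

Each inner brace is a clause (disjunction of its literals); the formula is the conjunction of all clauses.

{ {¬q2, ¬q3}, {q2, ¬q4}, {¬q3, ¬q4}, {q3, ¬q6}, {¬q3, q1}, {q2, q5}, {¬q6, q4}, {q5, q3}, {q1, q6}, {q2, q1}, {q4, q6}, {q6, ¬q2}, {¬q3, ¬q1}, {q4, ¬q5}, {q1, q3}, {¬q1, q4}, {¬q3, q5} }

Try q2 = False.
(¬q4) alone gives q4 = False.
(q5) alone gives q5 = True.
That conflicts with the unit clause (¬q5).
So q2 must be the other value — set q2 = True.
(¬q3) alone gives q3 = False.
(¬q6) alone gives q6 = False.
That conflicts with the unit clause (q6).
Both values of q2 lead to a conflict.
No assignment satisfies every clause.

No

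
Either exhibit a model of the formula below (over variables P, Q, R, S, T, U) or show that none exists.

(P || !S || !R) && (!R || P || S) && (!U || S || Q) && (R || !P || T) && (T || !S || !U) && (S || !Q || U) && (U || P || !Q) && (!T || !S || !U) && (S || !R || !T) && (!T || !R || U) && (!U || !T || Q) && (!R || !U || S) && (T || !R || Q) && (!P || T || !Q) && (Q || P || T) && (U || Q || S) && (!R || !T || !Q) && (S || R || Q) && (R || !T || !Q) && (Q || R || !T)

P ↦ false,  Q ↦ true,  R ↦ false,  S ↦ false,  T ↦ false,  U ↦ true

Suppose P = false.
Suppose S = false.
Unit clause (!R) forces R = false.
Unit clause (Q) forces Q = true.
Unit clause (U) forces U = true.
Unit clause (!T) forces T = false.
All clauses are satisfied.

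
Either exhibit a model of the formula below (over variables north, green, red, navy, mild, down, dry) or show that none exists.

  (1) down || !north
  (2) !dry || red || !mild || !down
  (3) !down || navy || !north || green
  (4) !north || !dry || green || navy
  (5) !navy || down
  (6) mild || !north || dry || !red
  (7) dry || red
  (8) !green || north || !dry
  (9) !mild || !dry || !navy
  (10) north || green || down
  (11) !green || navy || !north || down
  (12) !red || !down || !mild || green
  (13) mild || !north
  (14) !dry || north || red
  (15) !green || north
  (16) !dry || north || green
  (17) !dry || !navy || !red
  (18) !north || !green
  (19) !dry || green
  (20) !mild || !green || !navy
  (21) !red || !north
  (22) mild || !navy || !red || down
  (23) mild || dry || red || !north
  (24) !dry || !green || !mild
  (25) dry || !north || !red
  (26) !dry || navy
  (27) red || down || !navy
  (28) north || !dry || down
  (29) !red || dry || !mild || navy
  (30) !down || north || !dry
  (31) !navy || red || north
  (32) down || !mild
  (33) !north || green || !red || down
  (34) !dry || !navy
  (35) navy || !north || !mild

Suppose down = true.
Suppose dry = false.
From the singleton clause (red), red = true.
From the singleton clause (!north), north = false.
From the singleton clause (!green), green = false.
From the singleton clause (!mild), mild = false.
All clauses hold; navy can take either value.

north=false; green=false; red=true; navy=false; mild=false; down=true; dry=false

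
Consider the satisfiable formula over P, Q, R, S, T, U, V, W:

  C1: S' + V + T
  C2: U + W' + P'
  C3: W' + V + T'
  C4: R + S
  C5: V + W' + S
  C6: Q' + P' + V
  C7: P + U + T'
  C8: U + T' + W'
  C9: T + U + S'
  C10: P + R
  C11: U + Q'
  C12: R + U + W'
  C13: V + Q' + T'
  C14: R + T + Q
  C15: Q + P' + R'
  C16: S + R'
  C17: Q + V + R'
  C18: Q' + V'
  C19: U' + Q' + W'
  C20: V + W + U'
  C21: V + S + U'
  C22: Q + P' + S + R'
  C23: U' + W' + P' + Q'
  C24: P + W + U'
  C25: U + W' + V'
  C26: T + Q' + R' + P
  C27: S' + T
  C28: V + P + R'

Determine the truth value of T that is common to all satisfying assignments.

True

Suppose T = 0.
From the singleton clause (S'), S = 0.
From the singleton clause (R), R = 1.
But (R') is also a unit clause — contradiction.
So every satisfying assignment has T = True.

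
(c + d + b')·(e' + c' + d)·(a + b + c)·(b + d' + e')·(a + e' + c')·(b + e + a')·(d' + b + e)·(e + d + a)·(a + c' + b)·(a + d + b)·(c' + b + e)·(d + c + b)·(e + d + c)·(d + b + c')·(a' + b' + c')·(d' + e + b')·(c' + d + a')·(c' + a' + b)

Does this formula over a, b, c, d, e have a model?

Yes

Try c = 0.
Try d = 1.
Try a = 1.
Try b = 1.
The clause (e) is unit, so e = 1.
Every clause now holds.
A satisfying assignment: a: 1,  b: 1,  c: 0,  d: 1,  e: 1.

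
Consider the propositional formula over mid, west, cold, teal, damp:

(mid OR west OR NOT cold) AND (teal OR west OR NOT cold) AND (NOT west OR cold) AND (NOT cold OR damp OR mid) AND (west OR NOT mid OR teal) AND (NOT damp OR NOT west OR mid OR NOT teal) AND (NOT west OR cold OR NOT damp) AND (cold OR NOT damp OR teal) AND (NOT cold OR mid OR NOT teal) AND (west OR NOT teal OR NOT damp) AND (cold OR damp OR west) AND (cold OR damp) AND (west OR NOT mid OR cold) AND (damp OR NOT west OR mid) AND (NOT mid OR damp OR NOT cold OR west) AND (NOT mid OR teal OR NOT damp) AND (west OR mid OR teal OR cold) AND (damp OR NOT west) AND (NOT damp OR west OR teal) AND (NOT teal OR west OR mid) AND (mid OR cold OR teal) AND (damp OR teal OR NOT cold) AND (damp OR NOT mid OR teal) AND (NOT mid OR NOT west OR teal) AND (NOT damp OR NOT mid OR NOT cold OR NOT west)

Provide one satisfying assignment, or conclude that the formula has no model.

mid: false; west: true; cold: true; teal: false; damp: true

Suppose west = true.
Unit clause (cold) forces cold = true.
Unit clause (damp) forces damp = true.
Unit clause (NOT mid) forces mid = false.
Unit clause (NOT teal) forces teal = false.
This assignment satisfies each clause.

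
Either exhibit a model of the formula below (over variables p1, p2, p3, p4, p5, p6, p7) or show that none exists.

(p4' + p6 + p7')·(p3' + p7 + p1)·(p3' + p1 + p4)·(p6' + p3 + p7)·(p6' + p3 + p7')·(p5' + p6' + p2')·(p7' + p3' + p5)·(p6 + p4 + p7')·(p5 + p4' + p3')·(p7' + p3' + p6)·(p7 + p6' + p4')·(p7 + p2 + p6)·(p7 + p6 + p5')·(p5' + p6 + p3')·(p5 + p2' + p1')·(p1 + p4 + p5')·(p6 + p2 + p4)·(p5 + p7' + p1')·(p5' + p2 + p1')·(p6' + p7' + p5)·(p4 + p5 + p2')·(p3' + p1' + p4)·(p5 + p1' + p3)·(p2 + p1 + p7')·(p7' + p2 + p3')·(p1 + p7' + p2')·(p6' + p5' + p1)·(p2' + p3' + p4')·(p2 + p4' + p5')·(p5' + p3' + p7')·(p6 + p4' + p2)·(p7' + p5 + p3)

Case p4 = 1:
Case p6 = 0:
Unit clause (p7') forces p7 = 0.
Unit clause (p2) forces p2 = 1.
Unit clause (p5') forces p5 = 0.
Unit clause (p3') forces p3 = 0.
Unit clause (p1') forces p1 = 0.
This assignment satisfies each clause.

p1=0, p2=1, p3=0, p4=1, p5=0, p6=0, p7=0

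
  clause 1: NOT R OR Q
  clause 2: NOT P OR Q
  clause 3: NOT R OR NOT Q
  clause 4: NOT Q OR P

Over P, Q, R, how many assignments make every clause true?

2

There are 2^3 = 8 truth assignments over (P, Q, R).
Check each against the 4 clauses (columns in the order P, Q, R):
  F F F  ✓ satisfies all
  F F T  ✗ fails (NOT R OR Q)
  F T F  ✗ fails (NOT Q OR P)
  F T T  ✗ fails (NOT R OR NOT Q)
  T F F  ✗ fails (NOT P OR Q)
  T F T  ✗ fails (NOT R OR Q)
  T T F  ✓ satisfies all
  T T T  ✗ fails (NOT R OR NOT Q)
2 of the 8 rows are models.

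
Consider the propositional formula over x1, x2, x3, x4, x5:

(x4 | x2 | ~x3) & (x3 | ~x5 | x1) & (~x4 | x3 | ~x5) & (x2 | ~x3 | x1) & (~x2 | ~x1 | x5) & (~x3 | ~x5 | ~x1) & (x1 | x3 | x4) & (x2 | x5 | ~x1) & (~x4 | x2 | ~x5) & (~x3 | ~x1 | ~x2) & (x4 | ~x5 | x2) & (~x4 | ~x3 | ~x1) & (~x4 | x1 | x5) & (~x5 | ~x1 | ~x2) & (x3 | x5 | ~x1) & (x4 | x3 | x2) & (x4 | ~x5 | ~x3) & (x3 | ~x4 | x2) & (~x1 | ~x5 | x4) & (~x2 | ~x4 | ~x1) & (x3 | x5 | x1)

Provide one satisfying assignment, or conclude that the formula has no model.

x1=0,  x2=1,  x3=1,  x4=0,  x5=0

Suppose x4 = 0.
Suppose x2 = 1.
Suppose x1 = 0.
(x3) alone gives x3 = 1.
(~x5) alone gives x5 = 0.
Every clause now holds.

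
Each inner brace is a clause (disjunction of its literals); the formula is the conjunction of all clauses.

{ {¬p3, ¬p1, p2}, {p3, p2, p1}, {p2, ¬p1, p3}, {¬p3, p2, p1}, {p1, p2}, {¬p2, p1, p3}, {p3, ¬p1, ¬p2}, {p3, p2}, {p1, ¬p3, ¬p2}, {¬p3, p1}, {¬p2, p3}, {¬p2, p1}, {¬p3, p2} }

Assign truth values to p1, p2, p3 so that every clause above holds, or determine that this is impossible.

p1 ↦ True, p2 ↦ True, p3 ↦ True

Case p1 = True:
Case p3 = True:
From the singleton clause (p2), p2 = True.
All clauses are satisfied.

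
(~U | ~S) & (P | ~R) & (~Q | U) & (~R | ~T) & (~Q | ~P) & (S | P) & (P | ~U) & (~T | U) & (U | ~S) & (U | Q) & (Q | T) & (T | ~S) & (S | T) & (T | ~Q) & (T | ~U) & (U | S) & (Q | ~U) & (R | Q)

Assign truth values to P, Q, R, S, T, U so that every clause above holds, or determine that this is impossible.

Branch on U: set U = 0.
Unit clause (~Q) forces Q = 0.
That conflicts with the unit clause (Q).
That branch fails; take U = 1 instead.
Unit clause (~S) forces S = 0.
Unit clause (P) forces P = 1.
Unit clause (~Q) forces Q = 0.
That conflicts with the unit clause (Q).
Both values of U lead to a conflict.

UNSATISFIABLE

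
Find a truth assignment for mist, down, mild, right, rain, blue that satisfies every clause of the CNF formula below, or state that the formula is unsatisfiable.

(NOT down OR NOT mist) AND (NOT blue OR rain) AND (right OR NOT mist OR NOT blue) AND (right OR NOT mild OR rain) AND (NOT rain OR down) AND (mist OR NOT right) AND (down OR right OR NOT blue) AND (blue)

Unit clause (blue) forces blue = true.
Unit clause (rain) forces rain = true.
Unit clause (down) forces down = true.
Unit clause (NOT mist) forces mist = false.
Unit clause (NOT right) forces right = false.
All clauses hold; mild can take either value.

mist=false,  down=true,  mild=true,  right=false,  rain=true,  blue=true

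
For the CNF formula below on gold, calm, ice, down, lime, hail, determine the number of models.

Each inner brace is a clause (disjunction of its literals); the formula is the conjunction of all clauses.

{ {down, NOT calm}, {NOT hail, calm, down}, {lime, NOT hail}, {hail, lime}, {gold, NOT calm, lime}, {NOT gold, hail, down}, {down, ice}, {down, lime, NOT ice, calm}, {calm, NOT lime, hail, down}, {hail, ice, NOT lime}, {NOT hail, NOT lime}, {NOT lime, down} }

4

There are 2^6 = 64 truth assignments over (gold, calm, ice, down, lime, hail).
Split on gold. With gold = true, the clauses containing gold are satisfied and NOT gold drops from the rest; 2 of the 2^5 = 32 assignments to the other variables satisfy what remains.
With gold = false, by the same count on the reduced clause set, 2 assignments work.
Total: 2 + 2 = 4.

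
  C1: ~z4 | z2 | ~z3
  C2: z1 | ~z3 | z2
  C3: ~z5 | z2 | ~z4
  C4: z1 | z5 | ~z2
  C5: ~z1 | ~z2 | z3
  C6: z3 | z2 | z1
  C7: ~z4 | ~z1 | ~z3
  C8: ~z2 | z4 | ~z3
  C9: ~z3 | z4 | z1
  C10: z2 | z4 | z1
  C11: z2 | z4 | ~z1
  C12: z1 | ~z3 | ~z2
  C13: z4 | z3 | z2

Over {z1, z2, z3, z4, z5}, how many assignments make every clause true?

3

There are 2^5 = 32 truth assignments over (z1, z2, z3, z4, z5).
Split on z1. With z1 = 1, the clauses containing z1 are satisfied and ~z1 drops from the rest; 1 of the 2^4 = 16 assignments to the other variables satisfy what remains.
With z1 = 0, by the same count on the reduced clause set, 2 assignments work.
Total: 1 + 2 = 3.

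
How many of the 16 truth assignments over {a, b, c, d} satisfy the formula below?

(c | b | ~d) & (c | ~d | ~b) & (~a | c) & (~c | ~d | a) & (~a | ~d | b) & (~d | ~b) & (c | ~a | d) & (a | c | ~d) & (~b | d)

There are 2^4 = 16 truth assignments over (a, b, c, d).
Check each against the 9 clauses (columns in the order a, b, c, d):
  F F F F  ✓ satisfies all
  F F F T  ✗ fails (c | b | ~d)
  F F T F  ✓ satisfies all
  F F T T  ✗ fails (~c | ~d | a)
  F T F F  ✗ fails (~b | d)
  F T F T  ✗ fails (c | ~d | ~b)
  F T T F  ✗ fails (~b | d)
  F T T T  ✗ fails (~c | ~d | a)
  T F F F  ✗ fails (~a | c)
  T F F T  ✗ fails (c | b | ~d)
  T F T F  ✓ satisfies all
  T F T T  ✗ fails (~a | ~d | b)
  T T F F  ✗ fails (~a | c)
  T T F T  ✗ fails (c | ~d | ~b)
  T T T F  ✗ fails (~b | d)
  T T T T  ✗ fails (~d | ~b)
3 of the 16 rows are models.

3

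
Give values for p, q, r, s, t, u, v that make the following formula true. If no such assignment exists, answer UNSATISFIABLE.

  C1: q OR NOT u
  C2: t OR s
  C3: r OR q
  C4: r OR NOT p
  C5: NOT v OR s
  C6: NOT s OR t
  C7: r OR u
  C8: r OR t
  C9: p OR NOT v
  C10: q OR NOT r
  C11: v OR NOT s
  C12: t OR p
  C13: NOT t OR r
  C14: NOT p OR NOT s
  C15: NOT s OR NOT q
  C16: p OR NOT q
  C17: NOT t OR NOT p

UNSATISFIABLE

Try q = true.
The clause (NOT s) is unit, so s = false.
The clause (t) is unit, so t = true.
The clause (NOT v) is unit, so v = false.
The clause (r) is unit, so r = true.
The clause (p) is unit, so p = true.
But (NOT p) is also a unit clause — contradiction.
So q must be the other value — set q = false.
The clause (NOT u) is unit, so u = false.
The clause (r) is unit, so r = true.
But (NOT r) is also a unit clause — contradiction.
Neither q = true nor q = false works.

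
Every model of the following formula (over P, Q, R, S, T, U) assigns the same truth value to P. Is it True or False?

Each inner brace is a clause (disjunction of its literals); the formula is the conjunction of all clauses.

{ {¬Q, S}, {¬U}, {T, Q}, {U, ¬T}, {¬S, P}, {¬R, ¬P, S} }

True

Suppose P = False.
The clause (¬U) is unit, so U = False.
The clause (¬T) is unit, so T = False.
The clause (Q) is unit, so Q = True.
The clause (S) is unit, so S = True.
That conflicts with the unit clause (¬S).
So every satisfying assignment has P = True.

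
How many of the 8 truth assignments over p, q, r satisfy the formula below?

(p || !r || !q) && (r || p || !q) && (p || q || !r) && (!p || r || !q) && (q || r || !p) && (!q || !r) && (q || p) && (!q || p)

There are 2^3 = 8 truth assignments over (p, q, r).
Check each against the 8 clauses (columns in the order p, q, r):
  F F F  ✗ fails (q || p)
  F F T  ✗ fails (p || q || !r)
  F T F  ✗ fails (r || p || !q)
  F T T  ✗ fails (p || !r || !q)
  T F F  ✗ fails (q || r || !p)
  T F T  ✓ satisfies all
  T T F  ✗ fails (!p || r || !q)
  T T T  ✗ fails (!q || !r)
1 of the 8 rows is a model.

1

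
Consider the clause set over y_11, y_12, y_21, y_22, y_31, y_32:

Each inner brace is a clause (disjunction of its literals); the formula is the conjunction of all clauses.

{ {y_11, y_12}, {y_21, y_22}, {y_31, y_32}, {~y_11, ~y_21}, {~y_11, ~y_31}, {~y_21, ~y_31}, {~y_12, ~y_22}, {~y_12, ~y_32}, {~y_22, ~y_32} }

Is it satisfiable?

Case y_11 = 1:
From the singleton clause (~y_21), y_21 = 0.
From the singleton clause (y_22), y_22 = 1.
From the singleton clause (~y_31), y_31 = 0.
From the singleton clause (y_32), y_32 = 1.
Now (~y_32) is unsatisfied and unit — conflict.
Backtrack on y_11: now try y_11 = 0.
From the singleton clause (y_12), y_12 = 1.
From the singleton clause (~y_22), y_22 = 0.
From the singleton clause (y_21), y_21 = 1.
From the singleton clause (~y_31), y_31 = 0.
From the singleton clause (y_32), y_32 = 1.
Now (~y_32) is unsatisfied and unit — conflict.
Both values of y_11 lead to a conflict.
No assignment satisfies every clause.

Unsatisfiable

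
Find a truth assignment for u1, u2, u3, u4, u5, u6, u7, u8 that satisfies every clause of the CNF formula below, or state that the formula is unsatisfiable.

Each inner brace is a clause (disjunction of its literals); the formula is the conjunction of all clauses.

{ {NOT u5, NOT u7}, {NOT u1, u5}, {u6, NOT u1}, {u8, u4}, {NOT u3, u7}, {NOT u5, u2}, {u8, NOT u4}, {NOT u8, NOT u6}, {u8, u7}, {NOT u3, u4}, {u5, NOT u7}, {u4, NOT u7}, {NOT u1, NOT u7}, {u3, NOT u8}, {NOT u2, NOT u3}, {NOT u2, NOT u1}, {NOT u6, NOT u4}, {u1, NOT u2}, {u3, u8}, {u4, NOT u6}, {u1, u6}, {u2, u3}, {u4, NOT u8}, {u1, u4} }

Case u5 = false:
The clause (NOT u1) is unit, so u1 = false.
The clause (NOT u7) is unit, so u7 = false.
The clause (NOT u3) is unit, so u3 = false.
The clause (u8) is unit, so u8 = true.
But (NOT u8) is also a unit clause — contradiction.
Backtrack on u5: now try u5 = true.
The clause (NOT u7) is unit, so u7 = false.
The clause (NOT u3) is unit, so u3 = false.
The clause (u2) is unit, so u2 = true.
The clause (u8) is unit, so u8 = true.
But (NOT u8) is also a unit clause — contradiction.
Neither u5 = true nor u5 = false works.

UNSATISFIABLE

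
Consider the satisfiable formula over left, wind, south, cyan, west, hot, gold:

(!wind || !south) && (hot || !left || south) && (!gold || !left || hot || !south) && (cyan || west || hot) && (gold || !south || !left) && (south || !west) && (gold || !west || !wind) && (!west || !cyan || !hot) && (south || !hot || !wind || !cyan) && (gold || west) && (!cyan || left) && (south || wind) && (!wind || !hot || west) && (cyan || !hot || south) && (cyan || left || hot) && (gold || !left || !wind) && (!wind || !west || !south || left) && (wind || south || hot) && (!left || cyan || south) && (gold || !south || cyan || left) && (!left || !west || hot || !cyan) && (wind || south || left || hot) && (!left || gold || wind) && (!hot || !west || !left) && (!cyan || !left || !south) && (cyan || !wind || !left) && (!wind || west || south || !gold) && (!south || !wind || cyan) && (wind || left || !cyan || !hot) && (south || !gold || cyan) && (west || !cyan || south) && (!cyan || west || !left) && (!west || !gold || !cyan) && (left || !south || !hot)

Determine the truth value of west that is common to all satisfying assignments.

Suppose west = true.
The clause (south) is unit, so south = true.
The clause (!wind) is unit, so wind = false.
Suppose gold = true.
The clause (!cyan) is unit, so cyan = false.
Suppose left = false.
The clause (hot) is unit, so hot = true.
That conflicts with the unit clause (!hot).
So left must be the other value — set left = true.
The clause (hot) is unit, so hot = true.
That conflicts with the unit clause (!hot).
Neither left = true nor left = false works.
So gold must be the other value — set gold = false.
The clause (!left) is unit, so left = false.
The clause (!cyan) is unit, so cyan = false.
That conflicts with the unit clause (cyan).
Neither gold = true nor gold = false works.
So every satisfying assignment has west = False.

False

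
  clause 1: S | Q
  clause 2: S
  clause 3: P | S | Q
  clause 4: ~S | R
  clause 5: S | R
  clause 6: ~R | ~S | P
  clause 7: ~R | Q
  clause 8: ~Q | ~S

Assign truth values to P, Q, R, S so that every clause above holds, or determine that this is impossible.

(S) alone gives S = 1.
(R) alone gives R = 1.
(P) alone gives P = 1.
(Q) alone gives Q = 1.
That conflicts with the unit clause (~Q).

UNSATISFIABLE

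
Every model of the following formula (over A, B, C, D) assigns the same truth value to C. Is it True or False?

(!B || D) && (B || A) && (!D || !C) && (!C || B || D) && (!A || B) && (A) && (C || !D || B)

Suppose C = true.
Unit clause (!D) forces D = false.
Unit clause (!B) forces B = false.
Now (B) is unsatisfied and unit — conflict.
So every satisfying assignment has C = False.

False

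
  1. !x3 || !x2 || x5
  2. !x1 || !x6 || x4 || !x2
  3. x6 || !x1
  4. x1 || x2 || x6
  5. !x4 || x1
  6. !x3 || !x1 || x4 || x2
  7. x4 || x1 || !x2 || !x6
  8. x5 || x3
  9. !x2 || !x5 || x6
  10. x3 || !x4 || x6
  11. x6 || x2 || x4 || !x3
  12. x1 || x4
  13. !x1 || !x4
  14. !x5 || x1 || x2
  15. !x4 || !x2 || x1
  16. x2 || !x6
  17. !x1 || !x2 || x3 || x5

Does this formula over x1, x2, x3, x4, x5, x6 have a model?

No

Branch on x6: set x6 = true.
(x2) alone gives x2 = true.
Branch on x3: set x3 = false.
(x5) alone gives x5 = true.
Branch on x1: set x1 = false.
(!x4) alone gives x4 = false.
That conflicts with the unit clause (x4).
Undo x1 and try x1 = true.
(x4) alone gives x4 = true.
That conflicts with the unit clause (!x4).
Either choice for x1 ends in contradiction.
Undo x3 and try x3 = true.
(x5) alone gives x5 = true.
Branch on x1: set x1 = false.
(!x4) alone gives x4 = false.
That conflicts with the unit clause (x4).
Undo x1 and try x1 = true.
(x4) alone gives x4 = true.
That conflicts with the unit clause (!x4).
Either choice for x1 ends in contradiction.
Either choice for x3 ends in contradiction.
Undo x6 and try x6 = false.
(!x1) alone gives x1 = false.
(x2) alone gives x2 = true.
(!x4) alone gives x4 = false.
That conflicts with the unit clause (x4).
Either choice for x6 ends in contradiction.
No assignment satisfies every clause.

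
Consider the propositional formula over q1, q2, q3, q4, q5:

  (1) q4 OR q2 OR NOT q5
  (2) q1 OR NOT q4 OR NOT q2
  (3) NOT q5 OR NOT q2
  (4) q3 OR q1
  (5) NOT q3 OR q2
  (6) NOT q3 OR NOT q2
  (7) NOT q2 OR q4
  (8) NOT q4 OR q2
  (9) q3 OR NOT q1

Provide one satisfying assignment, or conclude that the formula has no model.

UNSATISFIABLE

Try q5 = false.
Try q3 = true.
The clause (q2) is unit, so q2 = true.
Now (NOT q2) is unsatisfied and unit — conflict.
That branch fails; take q3 = false instead.
The clause (q1) is unit, so q1 = true.
Now (NOT q1) is unsatisfied and unit — conflict.
Either choice for q3 ends in contradiction.
That branch fails; take q5 = true instead.
The clause (NOT q2) is unit, so q2 = false.
The clause (q4) is unit, so q4 = true.
Now (NOT q4) is unsatisfied and unit — conflict.
Either choice for q5 ends in contradiction.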